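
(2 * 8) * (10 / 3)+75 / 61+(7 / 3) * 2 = 3613 / 61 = 59.23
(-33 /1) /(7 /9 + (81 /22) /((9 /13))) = -6534 /1207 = -5.41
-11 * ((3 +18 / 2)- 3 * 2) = -66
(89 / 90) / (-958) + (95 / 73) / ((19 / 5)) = 2149003 / 6294060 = 0.34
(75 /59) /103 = 75 /6077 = 0.01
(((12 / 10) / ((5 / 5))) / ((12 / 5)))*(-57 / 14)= -57 / 28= -2.04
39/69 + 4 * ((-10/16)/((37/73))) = -7433/1702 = -4.37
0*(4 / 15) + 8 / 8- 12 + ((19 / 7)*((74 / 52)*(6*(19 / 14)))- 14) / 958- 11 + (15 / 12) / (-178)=-4777014457 / 217247576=-21.99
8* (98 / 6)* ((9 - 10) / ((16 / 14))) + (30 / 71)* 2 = -24173 / 213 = -113.49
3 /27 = 0.11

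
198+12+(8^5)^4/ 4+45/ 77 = 22193738963681820503/ 77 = 288230376151711954.58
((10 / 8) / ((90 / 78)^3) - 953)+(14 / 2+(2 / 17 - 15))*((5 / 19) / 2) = -831306169 / 872100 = -953.22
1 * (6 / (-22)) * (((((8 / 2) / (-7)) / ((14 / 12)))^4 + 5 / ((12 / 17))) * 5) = -224540635 / 23059204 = -9.74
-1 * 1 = -1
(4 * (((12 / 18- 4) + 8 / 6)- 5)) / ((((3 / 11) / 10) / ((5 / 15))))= -3080 / 9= -342.22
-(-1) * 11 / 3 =11 / 3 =3.67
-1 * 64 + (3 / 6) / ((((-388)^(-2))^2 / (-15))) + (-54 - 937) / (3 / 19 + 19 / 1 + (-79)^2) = -20217481485998541 / 118943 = -169976219584.16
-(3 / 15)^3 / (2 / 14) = -7 / 125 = -0.06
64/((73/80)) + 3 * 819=184481/73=2527.14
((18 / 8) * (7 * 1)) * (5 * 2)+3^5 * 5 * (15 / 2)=9270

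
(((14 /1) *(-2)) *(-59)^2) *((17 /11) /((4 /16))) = -6627824 /11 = -602529.45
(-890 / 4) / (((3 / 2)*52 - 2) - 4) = -445 / 144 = -3.09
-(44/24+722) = -723.83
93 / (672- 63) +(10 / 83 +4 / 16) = 35261 / 67396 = 0.52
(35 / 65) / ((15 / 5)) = 7 / 39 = 0.18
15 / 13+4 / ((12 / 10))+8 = 487 / 39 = 12.49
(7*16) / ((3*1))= 112 / 3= 37.33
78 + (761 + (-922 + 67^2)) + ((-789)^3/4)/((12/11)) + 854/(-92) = -41420306827/368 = -112555181.60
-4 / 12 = -1 / 3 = -0.33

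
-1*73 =-73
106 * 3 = 318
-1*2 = -2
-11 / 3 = -3.67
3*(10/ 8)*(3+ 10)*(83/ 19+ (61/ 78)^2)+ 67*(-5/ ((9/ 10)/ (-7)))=101309465/ 35568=2848.33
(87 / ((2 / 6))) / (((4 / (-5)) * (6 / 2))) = -435 / 4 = -108.75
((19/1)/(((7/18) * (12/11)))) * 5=3135/14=223.93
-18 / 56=-9 / 28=-0.32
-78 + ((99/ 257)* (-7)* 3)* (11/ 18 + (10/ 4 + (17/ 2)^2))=-706887/ 1028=-687.63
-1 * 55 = -55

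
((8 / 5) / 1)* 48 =76.80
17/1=17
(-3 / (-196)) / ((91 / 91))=3 / 196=0.02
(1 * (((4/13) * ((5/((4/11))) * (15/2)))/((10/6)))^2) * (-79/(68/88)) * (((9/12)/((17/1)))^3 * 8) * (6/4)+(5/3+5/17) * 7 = -33142541375/1355044704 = -24.46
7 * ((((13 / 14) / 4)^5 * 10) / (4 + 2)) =1856465 / 236027904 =0.01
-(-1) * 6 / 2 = 3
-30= -30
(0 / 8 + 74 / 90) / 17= 37 / 765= 0.05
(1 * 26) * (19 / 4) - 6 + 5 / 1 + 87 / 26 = 1636 / 13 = 125.85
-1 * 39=-39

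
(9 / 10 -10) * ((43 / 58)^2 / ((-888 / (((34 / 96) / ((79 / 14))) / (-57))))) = -20022821 / 3228361367040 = -0.00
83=83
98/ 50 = 49/ 25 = 1.96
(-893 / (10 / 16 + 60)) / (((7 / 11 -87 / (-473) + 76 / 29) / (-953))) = 11673564793 / 2861500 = 4079.53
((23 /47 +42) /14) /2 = 1997 /1316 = 1.52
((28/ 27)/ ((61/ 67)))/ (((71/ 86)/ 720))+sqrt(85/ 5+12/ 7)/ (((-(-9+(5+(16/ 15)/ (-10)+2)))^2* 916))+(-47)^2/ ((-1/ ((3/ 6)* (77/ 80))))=-144917549/ 2078880+5625* sqrt(917)/ 160069168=-69.71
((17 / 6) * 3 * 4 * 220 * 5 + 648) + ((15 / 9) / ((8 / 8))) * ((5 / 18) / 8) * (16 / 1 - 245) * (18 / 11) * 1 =10038947 / 264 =38026.31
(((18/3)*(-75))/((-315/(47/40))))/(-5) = -47/140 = -0.34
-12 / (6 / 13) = -26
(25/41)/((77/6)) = 150/3157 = 0.05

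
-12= -12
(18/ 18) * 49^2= 2401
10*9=90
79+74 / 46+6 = 1992 / 23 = 86.61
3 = 3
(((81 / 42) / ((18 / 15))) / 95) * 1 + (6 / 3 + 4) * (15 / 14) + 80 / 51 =217439 / 27132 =8.01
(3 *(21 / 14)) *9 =81 / 2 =40.50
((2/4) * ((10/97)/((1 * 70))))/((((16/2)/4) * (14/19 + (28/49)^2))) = 133/384120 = 0.00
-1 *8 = -8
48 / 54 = 0.89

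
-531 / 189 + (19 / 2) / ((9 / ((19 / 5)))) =757 / 630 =1.20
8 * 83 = 664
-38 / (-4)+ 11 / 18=91 / 9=10.11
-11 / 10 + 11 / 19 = -99 / 190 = -0.52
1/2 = 0.50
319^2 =101761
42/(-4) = -21/2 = -10.50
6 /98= 3 /49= 0.06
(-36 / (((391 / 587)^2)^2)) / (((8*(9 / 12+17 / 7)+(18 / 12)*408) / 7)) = -104717915861202 / 52144270959191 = -2.01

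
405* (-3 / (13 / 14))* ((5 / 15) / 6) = -945 / 13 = -72.69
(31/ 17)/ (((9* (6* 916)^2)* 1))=31/ 4621520448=0.00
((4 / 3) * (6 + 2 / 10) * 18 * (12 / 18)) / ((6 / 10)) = 496 / 3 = 165.33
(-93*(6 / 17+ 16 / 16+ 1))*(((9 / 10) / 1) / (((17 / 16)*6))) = -8928 / 289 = -30.89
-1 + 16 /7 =9 /7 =1.29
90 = 90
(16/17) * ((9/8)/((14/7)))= 9/17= 0.53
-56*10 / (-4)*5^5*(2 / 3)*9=2625000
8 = 8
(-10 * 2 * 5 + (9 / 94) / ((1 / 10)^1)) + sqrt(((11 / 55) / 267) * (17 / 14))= -4655 / 47 + sqrt(317730) / 18690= -99.01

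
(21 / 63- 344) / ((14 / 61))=-62891 / 42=-1497.40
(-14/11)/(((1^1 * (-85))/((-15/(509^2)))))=-42/48448147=-0.00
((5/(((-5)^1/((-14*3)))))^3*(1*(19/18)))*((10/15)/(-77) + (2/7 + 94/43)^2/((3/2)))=6464813992/20339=317853.09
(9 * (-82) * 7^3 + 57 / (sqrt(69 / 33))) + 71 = -253063 + 57 * sqrt(253) / 23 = -253023.58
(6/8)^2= 0.56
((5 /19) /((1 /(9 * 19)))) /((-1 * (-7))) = 45 /7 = 6.43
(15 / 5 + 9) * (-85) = -1020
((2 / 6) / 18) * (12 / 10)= 1 / 45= 0.02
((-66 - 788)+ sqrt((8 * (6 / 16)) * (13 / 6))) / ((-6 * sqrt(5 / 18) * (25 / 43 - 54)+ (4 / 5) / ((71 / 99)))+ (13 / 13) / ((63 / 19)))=-42191515612609650 * sqrt(10) / 26389382733725849 - 1310596984305 * sqrt(26) / 52778765467451698+ 49404585026475 * sqrt(65) / 26389382733725849+ 1119249824596470 / 26389382733725849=-5.00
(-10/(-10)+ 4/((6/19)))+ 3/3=44/3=14.67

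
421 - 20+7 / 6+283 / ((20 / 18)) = 9853 / 15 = 656.87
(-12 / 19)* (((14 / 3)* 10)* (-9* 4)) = 20160 / 19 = 1061.05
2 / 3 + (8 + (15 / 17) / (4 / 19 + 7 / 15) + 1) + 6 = 167032 / 9843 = 16.97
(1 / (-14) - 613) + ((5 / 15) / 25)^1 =-643711 / 1050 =-613.06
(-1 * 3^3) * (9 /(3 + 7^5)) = -243 /16810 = -0.01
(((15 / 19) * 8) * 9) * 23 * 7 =173880 / 19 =9151.58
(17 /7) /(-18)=-17 /126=-0.13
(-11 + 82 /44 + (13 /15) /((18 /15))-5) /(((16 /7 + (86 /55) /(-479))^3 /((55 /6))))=-2602776191764450625 /251690180194779633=-10.34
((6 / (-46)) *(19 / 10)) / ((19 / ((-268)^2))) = -107736 / 115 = -936.83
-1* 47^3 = -103823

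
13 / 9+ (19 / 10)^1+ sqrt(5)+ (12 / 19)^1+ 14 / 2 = sqrt(5)+ 18769 / 1710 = 13.21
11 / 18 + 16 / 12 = 35 / 18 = 1.94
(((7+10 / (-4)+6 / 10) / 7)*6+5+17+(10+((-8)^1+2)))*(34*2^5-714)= 397562 / 35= 11358.91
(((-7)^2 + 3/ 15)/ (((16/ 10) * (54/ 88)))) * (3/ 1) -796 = -1937/ 3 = -645.67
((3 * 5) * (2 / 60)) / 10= 1 / 20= 0.05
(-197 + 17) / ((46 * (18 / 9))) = -45 / 23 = -1.96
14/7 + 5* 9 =47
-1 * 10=-10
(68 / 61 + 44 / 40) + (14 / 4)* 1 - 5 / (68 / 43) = 52949 / 20740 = 2.55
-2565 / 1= -2565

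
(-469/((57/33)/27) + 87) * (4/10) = -55056/19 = -2897.68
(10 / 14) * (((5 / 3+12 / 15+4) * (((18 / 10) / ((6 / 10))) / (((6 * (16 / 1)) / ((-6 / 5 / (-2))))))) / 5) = 97 / 5600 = 0.02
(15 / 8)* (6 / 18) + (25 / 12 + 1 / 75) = 1633 / 600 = 2.72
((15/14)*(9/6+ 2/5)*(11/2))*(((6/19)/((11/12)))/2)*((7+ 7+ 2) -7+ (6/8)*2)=20.25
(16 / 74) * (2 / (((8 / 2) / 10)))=40 / 37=1.08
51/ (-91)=-51/ 91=-0.56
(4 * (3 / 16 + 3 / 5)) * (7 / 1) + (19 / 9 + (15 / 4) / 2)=9373 / 360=26.04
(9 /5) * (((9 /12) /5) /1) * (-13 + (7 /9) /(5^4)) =-109677 /31250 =-3.51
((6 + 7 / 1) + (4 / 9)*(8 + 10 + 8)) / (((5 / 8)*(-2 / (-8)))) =7072 / 45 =157.16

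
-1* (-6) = 6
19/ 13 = 1.46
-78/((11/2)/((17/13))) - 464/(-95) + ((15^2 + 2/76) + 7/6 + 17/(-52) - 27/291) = 3354114833/15812940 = 212.11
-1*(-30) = 30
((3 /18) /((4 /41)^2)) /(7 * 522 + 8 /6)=1681 /350912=0.00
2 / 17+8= 8.12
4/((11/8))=32/11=2.91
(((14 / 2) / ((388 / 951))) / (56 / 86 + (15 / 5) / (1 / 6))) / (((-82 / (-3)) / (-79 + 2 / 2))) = -33491367 / 12758216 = -2.63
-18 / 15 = -6 / 5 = -1.20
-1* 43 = -43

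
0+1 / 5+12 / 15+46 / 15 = 61 / 15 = 4.07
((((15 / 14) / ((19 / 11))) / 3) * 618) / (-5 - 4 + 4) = -3399 / 133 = -25.56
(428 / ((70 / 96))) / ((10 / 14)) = 20544 / 25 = 821.76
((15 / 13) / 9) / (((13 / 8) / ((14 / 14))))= 40 / 507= 0.08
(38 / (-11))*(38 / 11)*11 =-1444 / 11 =-131.27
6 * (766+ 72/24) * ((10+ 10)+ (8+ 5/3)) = 136882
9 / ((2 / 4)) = 18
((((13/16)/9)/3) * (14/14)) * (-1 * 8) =-13/54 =-0.24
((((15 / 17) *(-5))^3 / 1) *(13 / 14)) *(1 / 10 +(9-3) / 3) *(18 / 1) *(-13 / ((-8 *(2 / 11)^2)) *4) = -46585378125 / 78608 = -592628.97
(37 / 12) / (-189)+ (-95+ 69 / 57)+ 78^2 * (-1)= -266214007 / 43092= -6177.81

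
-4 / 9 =-0.44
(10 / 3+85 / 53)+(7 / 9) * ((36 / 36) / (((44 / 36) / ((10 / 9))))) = 29615 / 5247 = 5.64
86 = 86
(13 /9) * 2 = 26 /9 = 2.89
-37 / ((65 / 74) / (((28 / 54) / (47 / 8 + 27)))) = -306656 / 461565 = -0.66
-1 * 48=-48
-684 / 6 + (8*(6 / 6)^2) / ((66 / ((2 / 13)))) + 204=38618 / 429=90.02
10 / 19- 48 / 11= -802 / 209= -3.84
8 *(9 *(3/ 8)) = 27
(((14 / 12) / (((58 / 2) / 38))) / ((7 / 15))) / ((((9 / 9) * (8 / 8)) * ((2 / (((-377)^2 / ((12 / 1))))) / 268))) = 31194865 / 6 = 5199144.17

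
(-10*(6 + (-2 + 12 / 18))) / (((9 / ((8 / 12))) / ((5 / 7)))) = -200 / 81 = -2.47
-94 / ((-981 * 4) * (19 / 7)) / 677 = 329 / 25237206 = 0.00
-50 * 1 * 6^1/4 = -75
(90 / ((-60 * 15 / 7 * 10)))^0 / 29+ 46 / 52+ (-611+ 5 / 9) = -4136239 / 6786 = -609.53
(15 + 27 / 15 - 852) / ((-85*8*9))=58 / 425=0.14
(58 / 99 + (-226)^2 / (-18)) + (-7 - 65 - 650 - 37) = -118667 / 33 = -3595.97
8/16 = 1/2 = 0.50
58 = 58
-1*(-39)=39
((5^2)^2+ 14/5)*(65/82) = 40807/82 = 497.65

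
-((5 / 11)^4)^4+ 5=229748496729970180 / 45949729863572161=5.00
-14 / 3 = -4.67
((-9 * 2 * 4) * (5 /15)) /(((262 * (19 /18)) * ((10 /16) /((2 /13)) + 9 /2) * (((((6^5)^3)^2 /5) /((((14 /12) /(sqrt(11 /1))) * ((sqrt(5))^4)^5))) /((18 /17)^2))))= -341796875 * sqrt(11) /1284121181103226396845539328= -0.00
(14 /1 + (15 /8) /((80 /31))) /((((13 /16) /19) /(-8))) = -2755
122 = 122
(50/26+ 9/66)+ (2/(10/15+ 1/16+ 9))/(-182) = 1924385/934934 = 2.06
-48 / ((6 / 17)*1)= -136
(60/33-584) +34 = -6030/11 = -548.18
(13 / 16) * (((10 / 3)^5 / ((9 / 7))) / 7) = 81250 / 2187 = 37.15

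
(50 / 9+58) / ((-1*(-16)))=143 / 36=3.97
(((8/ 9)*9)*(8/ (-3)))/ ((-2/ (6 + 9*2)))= 256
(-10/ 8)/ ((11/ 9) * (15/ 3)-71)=45/ 2336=0.02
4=4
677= 677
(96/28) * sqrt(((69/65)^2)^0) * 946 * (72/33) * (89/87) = 1469568/203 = 7239.25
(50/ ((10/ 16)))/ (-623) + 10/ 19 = 4710/ 11837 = 0.40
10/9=1.11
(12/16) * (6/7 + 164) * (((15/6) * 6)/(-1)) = -25965/14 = -1854.64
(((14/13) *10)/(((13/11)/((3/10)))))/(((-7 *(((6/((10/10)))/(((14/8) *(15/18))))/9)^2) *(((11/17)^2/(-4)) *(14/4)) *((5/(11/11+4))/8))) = 151725/3718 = 40.81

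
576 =576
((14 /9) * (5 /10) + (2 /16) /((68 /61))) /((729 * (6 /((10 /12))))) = 21785 /128490624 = 0.00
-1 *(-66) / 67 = 66 / 67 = 0.99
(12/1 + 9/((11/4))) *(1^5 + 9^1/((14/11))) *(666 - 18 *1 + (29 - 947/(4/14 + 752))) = 2412631134/28963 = 83300.46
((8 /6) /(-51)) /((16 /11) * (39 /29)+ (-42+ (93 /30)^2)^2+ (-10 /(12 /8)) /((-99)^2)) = -3789720000 /152359375606159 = -0.00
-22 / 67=-0.33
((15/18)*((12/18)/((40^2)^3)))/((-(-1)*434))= 1/3199795200000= 0.00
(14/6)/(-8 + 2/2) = -1/3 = -0.33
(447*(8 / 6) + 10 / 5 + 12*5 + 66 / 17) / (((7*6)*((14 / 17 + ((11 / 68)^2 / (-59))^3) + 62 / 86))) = 288954041515377270784 / 28318733496065107809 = 10.20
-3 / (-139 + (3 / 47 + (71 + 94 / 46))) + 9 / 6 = 55044 / 35615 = 1.55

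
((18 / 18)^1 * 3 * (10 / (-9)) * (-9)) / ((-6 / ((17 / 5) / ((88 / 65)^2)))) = -71825 / 7744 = -9.27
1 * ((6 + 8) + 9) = 23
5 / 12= 0.42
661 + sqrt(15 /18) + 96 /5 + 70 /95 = sqrt(30) /6 + 64689 /95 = 681.85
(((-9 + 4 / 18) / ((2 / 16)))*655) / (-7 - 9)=51745 / 18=2874.72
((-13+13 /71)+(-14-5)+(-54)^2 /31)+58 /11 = 1634735 /24211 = 67.52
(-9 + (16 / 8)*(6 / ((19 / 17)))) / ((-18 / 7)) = -77 / 114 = -0.68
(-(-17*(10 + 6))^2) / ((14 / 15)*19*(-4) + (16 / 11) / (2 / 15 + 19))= 437939040 / 419431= 1044.13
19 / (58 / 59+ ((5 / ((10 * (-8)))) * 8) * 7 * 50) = -1121 / 10267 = -0.11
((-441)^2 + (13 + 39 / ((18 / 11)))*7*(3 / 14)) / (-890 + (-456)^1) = -778145 / 5384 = -144.53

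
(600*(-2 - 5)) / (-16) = 525 / 2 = 262.50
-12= -12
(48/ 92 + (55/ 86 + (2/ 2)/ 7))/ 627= 6019/ 2893814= 0.00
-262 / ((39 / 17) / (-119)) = 530026 / 39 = 13590.41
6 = 6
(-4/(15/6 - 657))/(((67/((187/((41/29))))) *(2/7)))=116/2747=0.04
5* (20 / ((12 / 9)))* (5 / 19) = 375 / 19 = 19.74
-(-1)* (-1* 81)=-81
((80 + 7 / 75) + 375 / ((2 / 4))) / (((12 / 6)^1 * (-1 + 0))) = -62257 / 150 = -415.05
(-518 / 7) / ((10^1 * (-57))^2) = -37 / 162450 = -0.00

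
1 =1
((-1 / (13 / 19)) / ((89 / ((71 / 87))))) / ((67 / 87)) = -1349 / 77519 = -0.02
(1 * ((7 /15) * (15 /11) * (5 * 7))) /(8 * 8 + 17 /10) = 0.34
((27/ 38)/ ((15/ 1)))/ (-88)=-9/ 16720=-0.00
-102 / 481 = -0.21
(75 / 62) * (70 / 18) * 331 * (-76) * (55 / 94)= -69242.31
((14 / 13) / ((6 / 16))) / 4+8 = 340 / 39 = 8.72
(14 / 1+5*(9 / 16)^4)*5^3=118788625 / 65536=1812.57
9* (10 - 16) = -54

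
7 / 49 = 1 / 7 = 0.14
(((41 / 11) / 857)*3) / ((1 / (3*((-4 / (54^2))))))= -41 / 763587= -0.00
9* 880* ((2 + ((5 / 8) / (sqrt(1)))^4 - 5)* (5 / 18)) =-3207325 / 512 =-6264.31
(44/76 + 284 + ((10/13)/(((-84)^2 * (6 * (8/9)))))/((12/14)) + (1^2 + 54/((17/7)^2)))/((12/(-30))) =-1696588645435/2302530048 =-736.84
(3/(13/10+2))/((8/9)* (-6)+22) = 3/55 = 0.05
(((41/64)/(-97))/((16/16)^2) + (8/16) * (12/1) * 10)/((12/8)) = 372439/9312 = 40.00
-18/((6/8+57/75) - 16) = 200/161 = 1.24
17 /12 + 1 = 29 /12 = 2.42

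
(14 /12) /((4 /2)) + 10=127 /12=10.58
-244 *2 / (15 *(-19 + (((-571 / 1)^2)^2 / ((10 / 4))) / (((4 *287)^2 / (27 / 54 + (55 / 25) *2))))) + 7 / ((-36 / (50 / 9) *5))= -1241230783265 / 5739657736374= -0.22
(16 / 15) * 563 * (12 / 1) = 36032 / 5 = 7206.40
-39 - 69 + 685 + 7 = 584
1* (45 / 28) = 45 / 28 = 1.61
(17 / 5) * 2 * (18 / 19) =612 / 95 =6.44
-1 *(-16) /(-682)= -8 /341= -0.02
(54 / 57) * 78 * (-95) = -7020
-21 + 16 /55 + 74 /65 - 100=-85493 /715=-119.57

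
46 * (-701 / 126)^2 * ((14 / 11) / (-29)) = -11302223 / 180873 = -62.49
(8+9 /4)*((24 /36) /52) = 41 /312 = 0.13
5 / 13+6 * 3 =239 / 13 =18.38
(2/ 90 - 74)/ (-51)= 3329/ 2295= 1.45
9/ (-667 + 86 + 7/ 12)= -108/ 6965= -0.02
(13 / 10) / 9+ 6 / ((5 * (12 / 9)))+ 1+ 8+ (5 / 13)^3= 998669 / 98865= 10.10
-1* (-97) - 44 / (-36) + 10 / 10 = 893 / 9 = 99.22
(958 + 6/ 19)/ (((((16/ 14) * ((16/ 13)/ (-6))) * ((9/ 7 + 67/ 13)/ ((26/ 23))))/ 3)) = -551291013/ 256082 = -2152.79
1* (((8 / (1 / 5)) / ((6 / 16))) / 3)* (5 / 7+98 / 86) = 65.91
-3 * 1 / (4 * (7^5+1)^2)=-3 / 1130035456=-0.00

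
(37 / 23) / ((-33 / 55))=-185 / 69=-2.68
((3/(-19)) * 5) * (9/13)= -135/247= -0.55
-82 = -82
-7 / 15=-0.47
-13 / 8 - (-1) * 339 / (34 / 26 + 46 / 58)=10543 / 66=159.74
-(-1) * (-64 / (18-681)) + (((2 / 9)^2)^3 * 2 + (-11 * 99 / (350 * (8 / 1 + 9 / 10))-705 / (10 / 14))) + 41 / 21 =-360474095427479 / 365851956015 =-985.30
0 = 0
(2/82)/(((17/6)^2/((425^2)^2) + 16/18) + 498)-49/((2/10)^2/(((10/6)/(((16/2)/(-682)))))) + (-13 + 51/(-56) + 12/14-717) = 268948177260545496349/1551725291667432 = 173322.03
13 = 13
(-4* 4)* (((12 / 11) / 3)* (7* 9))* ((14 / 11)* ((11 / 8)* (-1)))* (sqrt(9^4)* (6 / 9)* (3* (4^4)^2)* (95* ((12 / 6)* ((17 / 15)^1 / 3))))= 5377043202048 / 11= 488822109277.09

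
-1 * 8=-8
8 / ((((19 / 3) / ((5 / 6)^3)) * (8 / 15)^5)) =10546875 / 622592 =16.94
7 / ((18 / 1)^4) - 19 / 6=-332417 / 104976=-3.17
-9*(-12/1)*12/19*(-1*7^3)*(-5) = 2222640/19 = 116981.05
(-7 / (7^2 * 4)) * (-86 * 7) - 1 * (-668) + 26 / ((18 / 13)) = 12749 / 18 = 708.28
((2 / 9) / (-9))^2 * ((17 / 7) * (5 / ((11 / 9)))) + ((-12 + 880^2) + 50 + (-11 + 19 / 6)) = 86942177771 / 112266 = 774430.17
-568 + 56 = -512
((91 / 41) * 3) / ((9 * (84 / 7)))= 91 / 1476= 0.06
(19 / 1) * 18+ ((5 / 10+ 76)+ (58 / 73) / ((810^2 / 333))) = 556783399 / 1330425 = 418.50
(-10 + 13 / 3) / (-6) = 17 / 18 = 0.94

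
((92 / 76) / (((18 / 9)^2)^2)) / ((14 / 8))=23 / 532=0.04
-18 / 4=-9 / 2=-4.50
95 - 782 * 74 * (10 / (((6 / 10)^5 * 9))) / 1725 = -2521705 / 6561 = -384.35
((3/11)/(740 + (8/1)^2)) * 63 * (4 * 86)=7.35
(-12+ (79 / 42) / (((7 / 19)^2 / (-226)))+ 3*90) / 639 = -2957165 / 657531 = -4.50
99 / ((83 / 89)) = 8811 / 83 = 106.16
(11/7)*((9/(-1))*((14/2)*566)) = -56034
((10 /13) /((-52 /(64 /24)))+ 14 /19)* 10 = 67180 /9633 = 6.97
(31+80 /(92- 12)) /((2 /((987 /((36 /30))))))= 13160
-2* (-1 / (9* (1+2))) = 2 / 27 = 0.07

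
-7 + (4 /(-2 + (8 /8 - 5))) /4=-43 /6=-7.17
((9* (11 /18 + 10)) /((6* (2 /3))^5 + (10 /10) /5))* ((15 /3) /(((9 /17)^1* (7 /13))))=1055275 /645246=1.64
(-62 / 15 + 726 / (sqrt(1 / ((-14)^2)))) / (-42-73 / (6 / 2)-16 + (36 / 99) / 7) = -11734646 / 95035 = -123.48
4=4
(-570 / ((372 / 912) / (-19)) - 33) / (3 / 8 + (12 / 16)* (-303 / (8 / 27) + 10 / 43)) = -377050144 / 10897461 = -34.60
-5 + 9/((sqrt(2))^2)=-0.50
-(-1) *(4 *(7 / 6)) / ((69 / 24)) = 112 / 69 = 1.62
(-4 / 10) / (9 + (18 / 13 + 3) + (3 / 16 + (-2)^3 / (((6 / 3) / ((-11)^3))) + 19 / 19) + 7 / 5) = -416 / 5553571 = -0.00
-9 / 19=-0.47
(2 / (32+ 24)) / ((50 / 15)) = 3 / 280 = 0.01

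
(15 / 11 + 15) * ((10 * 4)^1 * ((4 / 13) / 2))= 14400 / 143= 100.70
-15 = -15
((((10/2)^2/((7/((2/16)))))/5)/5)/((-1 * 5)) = -1/280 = -0.00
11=11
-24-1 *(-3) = -21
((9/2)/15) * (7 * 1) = 2.10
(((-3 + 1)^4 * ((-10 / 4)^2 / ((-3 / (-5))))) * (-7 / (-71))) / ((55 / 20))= 14000 / 2343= 5.98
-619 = -619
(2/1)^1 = 2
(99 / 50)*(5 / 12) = 33 / 40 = 0.82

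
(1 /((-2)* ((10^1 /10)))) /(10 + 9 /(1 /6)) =-1 /128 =-0.01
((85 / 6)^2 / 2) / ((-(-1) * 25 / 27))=867 / 8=108.38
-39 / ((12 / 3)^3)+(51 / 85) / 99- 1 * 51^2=-27472931 / 10560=-2601.60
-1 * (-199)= 199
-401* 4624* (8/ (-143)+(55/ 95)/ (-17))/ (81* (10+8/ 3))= 226706152/ 1393821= 162.65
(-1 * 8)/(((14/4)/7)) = -16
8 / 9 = 0.89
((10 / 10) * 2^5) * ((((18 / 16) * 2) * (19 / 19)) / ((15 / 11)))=264 / 5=52.80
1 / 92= 0.01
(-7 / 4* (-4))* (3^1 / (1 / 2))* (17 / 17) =42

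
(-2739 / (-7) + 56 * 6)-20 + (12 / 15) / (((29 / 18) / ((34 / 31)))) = 707.83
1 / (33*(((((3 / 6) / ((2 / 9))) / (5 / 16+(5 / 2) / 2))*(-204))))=-25 / 242352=-0.00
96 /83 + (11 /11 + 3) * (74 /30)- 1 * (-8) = 23684 /1245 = 19.02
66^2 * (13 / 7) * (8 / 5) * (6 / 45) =302016 / 175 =1725.81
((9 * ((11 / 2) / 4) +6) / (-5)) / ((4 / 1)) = -147 / 160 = -0.92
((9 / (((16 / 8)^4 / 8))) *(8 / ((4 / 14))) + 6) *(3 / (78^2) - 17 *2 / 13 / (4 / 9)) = -131263 / 169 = -776.70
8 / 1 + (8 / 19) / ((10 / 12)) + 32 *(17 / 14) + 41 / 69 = 2200489 / 45885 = 47.96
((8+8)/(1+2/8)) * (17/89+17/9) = 106624/4005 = 26.62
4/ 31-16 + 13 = -89/ 31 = -2.87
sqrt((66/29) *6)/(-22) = -3 *sqrt(319)/319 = -0.17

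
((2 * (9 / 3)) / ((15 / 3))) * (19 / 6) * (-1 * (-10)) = 38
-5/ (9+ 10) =-5/ 19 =-0.26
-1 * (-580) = 580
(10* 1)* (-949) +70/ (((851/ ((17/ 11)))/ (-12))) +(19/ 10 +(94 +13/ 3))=-9391.29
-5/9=-0.56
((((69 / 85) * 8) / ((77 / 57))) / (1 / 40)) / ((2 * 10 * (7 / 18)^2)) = 20388672 / 320705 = 63.57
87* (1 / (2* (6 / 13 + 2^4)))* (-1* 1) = -1131 / 428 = -2.64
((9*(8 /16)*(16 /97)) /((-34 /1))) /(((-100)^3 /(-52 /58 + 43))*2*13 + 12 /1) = 0.00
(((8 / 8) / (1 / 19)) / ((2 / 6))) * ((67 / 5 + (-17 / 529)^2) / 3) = 356265048 / 1399205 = 254.62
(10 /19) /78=5 /741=0.01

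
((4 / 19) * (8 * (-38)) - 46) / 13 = -110 / 13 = -8.46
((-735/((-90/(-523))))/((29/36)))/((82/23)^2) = -40670049/97498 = -417.14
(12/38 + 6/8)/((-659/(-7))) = 567/50084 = 0.01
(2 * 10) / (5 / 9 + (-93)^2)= 90 / 38923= 0.00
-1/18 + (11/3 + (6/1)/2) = 119/18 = 6.61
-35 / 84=-5 / 12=-0.42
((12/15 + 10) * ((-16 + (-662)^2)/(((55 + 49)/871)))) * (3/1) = 594565839/5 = 118913167.80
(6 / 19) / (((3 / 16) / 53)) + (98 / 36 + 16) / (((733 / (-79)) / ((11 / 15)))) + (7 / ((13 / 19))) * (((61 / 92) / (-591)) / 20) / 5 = 777733350498601 / 8859694474800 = 87.78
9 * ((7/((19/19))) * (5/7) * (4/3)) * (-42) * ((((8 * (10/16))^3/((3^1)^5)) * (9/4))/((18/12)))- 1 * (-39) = -17149/9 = -1905.44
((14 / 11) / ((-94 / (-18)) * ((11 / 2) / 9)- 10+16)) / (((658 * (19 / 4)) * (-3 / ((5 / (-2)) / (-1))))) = -540 / 14626447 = -0.00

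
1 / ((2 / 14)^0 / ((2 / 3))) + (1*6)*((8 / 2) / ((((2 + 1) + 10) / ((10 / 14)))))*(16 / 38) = 6338 / 5187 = 1.22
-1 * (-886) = 886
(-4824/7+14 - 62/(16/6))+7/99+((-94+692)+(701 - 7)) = 1645675/2772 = 593.68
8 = 8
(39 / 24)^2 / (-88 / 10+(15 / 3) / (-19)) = -16055 / 55104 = -0.29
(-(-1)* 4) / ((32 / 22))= 11 / 4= 2.75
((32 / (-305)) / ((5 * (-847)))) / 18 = 16 / 11625075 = 0.00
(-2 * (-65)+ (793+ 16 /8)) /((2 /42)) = 19425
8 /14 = 4 /7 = 0.57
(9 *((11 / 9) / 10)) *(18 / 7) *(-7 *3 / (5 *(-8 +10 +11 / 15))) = -4.35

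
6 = 6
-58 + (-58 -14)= -130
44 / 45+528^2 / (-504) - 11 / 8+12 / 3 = -1384841 / 2520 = -549.54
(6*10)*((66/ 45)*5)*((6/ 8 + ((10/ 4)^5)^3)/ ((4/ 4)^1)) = 1678468148555/ 4096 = 409782262.83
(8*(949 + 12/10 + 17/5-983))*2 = -2352/5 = -470.40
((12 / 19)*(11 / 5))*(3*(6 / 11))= 216 / 95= 2.27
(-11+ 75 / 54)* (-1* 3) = 28.83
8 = 8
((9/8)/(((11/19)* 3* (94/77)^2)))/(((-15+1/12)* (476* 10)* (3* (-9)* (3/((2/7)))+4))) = 13167/601214517280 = 0.00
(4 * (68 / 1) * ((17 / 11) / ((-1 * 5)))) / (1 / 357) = -1650768 / 55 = -30013.96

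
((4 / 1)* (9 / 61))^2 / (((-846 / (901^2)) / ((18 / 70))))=-526047048 / 6121045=-85.94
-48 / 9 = -16 / 3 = -5.33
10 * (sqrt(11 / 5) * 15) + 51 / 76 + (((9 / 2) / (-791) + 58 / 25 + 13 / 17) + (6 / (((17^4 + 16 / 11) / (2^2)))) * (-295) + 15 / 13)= 490193225863787 / 101717818484100 + 30 * sqrt(55)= 227.31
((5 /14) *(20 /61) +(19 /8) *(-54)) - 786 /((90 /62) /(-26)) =357399011 /25620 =13950.00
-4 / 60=-1 / 15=-0.07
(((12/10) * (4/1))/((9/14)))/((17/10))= 224/51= 4.39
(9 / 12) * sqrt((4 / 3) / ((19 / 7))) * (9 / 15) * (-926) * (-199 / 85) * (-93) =-25706223 * sqrt(399) / 8075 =-63589.03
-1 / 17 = -0.06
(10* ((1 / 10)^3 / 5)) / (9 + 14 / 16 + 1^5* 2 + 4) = 2 / 15875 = 0.00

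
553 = 553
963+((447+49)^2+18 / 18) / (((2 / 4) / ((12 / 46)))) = 2974353 / 23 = 129319.70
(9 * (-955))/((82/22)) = -94545/41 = -2305.98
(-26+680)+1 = 655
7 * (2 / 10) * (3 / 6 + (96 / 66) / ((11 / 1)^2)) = 9541 / 13310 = 0.72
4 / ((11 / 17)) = 68 / 11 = 6.18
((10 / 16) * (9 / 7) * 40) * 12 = 2700 / 7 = 385.71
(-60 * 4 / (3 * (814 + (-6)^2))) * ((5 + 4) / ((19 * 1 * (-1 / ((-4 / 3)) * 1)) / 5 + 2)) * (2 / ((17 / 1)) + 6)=-1.07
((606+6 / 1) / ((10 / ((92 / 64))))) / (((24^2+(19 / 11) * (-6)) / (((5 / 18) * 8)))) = 253 / 732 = 0.35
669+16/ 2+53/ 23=15624/ 23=679.30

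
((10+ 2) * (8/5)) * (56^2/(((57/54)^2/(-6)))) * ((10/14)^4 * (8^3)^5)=-52529986053649465344000/17689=-2969641362069617578.38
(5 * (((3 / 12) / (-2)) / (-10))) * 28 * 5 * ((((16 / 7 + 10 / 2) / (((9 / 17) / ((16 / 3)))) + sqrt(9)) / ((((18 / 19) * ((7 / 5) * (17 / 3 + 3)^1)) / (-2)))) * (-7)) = 2286175 / 2808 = 814.16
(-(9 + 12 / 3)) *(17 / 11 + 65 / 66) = -2171 / 66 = -32.89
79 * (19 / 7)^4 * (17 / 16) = 175021103 / 38416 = 4555.94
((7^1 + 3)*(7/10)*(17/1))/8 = 119/8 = 14.88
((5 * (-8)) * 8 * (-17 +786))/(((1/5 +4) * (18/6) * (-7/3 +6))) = -1230400/231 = -5326.41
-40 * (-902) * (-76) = -2742080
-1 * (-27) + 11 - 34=4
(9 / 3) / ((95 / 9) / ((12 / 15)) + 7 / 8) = 216 / 1013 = 0.21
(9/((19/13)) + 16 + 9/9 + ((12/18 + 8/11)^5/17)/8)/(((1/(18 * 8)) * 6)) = 2345775213664/4213577313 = 556.72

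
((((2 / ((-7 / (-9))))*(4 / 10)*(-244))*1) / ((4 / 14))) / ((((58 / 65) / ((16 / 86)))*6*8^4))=-2379 / 319232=-0.01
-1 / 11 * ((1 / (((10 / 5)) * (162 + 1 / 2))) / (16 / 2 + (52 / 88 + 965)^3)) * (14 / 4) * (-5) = 484 / 89014932695845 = 0.00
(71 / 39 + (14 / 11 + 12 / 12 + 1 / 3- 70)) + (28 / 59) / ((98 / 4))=-65.55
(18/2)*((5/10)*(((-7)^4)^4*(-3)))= -897289125379227/2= -448644562689613.50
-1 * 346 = -346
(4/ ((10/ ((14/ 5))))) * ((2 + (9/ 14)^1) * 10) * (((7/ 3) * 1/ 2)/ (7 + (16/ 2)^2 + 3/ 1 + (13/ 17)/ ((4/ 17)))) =2072/ 4635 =0.45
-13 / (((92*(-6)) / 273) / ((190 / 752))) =112385 / 69184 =1.62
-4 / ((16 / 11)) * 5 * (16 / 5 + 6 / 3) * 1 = -143 / 2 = -71.50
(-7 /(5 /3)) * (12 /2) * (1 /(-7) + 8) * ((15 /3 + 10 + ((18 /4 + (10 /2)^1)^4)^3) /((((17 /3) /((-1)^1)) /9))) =5916190778828077473 /34816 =169927354630861.60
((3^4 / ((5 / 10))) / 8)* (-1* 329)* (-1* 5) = 133245 / 4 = 33311.25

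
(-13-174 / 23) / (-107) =473 / 2461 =0.19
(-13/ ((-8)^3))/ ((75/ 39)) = 169/ 12800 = 0.01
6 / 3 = 2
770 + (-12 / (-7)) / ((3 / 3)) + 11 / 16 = 86509 / 112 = 772.40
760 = 760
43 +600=643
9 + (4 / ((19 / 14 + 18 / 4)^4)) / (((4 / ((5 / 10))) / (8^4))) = 30349097 / 2825761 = 10.74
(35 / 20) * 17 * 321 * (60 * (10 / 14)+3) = 1751697 / 4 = 437924.25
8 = 8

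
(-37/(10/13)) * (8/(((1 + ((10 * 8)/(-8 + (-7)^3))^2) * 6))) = -39506454/648005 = -60.97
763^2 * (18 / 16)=5239521 / 8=654940.12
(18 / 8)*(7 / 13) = 63 / 52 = 1.21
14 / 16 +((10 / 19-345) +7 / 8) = -26047 / 76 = -342.72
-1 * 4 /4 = -1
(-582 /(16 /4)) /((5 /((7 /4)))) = -2037 /40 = -50.92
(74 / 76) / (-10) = -37 / 380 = -0.10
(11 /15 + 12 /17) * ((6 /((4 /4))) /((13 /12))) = 8808 /1105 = 7.97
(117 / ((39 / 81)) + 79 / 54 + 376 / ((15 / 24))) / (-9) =-228437 / 2430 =-94.01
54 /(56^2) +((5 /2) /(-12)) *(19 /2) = -1.96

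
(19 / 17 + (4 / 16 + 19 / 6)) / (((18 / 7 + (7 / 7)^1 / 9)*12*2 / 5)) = 32375 / 91936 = 0.35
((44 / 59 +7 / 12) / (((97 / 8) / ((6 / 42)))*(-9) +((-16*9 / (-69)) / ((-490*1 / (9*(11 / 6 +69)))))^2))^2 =5713929825358997284 / 1851157160028896397008769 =0.00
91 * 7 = 637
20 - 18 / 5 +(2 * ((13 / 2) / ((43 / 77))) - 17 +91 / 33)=180473 / 7095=25.44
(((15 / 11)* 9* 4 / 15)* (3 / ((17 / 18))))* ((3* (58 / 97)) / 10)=169128 / 90695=1.86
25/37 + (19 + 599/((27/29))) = 662383/999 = 663.05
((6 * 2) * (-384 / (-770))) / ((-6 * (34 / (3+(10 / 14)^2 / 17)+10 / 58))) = -4684544 / 53512305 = -0.09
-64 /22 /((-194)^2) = -8 /103499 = -0.00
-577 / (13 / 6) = -3462 / 13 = -266.31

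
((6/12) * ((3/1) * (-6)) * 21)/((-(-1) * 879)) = -63/293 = -0.22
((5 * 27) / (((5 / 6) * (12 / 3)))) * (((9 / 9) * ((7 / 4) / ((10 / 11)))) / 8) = 6237 / 640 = 9.75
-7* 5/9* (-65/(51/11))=25025/459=54.52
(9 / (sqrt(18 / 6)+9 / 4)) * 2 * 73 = 15768 / 11 - 7008 * sqrt(3) / 11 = 329.98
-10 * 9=-90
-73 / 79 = -0.92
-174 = -174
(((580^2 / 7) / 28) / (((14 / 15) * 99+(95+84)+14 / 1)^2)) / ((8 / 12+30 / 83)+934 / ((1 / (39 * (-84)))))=-26176125 / 3801053663850058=-0.00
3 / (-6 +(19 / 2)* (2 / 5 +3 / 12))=120 / 7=17.14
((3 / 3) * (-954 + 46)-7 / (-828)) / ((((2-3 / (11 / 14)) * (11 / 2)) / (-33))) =-8269987 / 2760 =-2996.37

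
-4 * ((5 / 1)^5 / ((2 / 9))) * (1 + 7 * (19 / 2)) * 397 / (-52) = 1507359375 / 52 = 28987680.29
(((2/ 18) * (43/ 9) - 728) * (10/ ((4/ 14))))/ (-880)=412475/ 14256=28.93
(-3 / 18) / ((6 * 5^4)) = -1 / 22500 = -0.00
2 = 2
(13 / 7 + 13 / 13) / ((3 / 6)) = 40 / 7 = 5.71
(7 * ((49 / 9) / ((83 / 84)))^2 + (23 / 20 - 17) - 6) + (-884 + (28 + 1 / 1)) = -664.33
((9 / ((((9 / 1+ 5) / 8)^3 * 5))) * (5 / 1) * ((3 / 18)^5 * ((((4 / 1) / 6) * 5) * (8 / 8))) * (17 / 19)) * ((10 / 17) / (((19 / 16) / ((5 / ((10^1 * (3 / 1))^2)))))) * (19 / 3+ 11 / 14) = 23920 / 1895606307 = 0.00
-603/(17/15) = -9045/17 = -532.06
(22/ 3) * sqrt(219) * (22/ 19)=484 * sqrt(219)/ 57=125.66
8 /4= 2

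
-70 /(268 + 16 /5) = -175 /678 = -0.26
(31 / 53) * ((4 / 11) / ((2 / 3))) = 186 / 583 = 0.32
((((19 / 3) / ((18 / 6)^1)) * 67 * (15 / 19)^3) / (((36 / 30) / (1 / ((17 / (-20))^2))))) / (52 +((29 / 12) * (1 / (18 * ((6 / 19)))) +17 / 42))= 75978000000 / 50002072817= 1.52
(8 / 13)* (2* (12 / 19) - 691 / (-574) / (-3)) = 0.53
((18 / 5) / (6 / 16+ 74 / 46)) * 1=3312 / 1825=1.81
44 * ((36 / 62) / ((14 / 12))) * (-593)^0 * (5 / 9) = 2640 / 217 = 12.17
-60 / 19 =-3.16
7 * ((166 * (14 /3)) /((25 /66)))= 357896 /25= 14315.84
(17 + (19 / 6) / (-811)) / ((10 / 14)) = 578921 / 24330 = 23.79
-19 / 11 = -1.73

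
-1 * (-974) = 974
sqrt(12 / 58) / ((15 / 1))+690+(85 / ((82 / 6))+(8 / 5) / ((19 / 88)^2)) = sqrt(174) / 435+54063757 / 74005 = 730.57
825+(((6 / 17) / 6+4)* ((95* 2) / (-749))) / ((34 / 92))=177977265 / 216461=822.21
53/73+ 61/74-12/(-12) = 13777/5402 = 2.55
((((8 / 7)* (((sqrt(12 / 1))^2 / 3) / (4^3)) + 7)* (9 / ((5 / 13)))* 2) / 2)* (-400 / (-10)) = 46332 / 7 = 6618.86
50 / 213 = 0.23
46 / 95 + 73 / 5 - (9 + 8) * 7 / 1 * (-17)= 193618 / 95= 2038.08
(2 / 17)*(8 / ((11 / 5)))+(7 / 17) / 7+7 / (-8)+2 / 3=1249 / 4488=0.28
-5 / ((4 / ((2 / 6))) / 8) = -10 / 3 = -3.33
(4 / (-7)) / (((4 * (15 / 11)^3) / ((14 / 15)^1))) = -2662 / 50625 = -0.05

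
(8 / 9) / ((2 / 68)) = 272 / 9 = 30.22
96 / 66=16 / 11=1.45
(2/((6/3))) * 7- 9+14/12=-5/6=-0.83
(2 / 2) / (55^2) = 1 / 3025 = 0.00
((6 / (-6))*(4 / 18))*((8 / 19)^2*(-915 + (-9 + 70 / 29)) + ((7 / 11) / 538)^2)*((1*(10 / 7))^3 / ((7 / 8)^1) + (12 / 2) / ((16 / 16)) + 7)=37286650837878705 / 62880971930854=592.97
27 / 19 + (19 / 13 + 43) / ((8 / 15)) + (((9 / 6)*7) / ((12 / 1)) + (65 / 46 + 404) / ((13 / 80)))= 117279061 / 45448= 2580.51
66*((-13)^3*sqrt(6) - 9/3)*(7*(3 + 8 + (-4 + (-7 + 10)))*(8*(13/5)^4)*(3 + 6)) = -4174533338976*sqrt(6)/125 - 5700318624/125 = -81849415306.82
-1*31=-31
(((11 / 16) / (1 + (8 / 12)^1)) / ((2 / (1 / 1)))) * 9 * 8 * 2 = 297 / 10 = 29.70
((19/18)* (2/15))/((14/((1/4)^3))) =19/120960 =0.00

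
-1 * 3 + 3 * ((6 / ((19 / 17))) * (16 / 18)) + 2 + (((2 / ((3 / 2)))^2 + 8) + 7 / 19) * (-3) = -976 / 57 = -17.12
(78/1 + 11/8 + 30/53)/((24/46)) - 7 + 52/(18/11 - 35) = 270126287/1867296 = 144.66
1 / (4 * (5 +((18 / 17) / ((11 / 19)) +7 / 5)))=935 / 30776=0.03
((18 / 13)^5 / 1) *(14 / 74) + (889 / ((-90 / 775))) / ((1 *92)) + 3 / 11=-20513871617641 / 250248511656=-81.97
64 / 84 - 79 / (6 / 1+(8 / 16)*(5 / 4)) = -11.16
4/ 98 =2/ 49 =0.04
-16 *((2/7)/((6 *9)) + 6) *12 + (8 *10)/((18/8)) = -70400/63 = -1117.46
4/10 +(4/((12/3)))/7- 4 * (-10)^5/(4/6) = 21000019/35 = 600000.54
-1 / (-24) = 1 / 24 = 0.04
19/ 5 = 3.80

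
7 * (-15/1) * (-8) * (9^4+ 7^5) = 19629120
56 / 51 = 1.10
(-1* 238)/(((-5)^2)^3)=-238/15625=-0.02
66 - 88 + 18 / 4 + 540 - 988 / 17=15789 / 34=464.38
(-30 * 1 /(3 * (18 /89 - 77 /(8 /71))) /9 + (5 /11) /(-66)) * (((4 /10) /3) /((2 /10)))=-5573245 /1589130873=-0.00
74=74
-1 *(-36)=36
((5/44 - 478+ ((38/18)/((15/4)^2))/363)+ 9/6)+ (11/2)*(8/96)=-2798739943/5880600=-475.93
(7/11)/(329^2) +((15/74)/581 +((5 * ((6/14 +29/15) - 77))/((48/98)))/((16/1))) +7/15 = -141874370858261/3008768273280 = -47.15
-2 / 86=-1 / 43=-0.02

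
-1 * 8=-8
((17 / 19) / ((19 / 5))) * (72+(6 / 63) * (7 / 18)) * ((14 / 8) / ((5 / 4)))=231455 / 9747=23.75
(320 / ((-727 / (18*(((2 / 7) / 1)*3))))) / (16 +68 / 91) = -37440 / 92329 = -0.41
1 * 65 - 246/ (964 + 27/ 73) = 4557977/ 70399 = 64.74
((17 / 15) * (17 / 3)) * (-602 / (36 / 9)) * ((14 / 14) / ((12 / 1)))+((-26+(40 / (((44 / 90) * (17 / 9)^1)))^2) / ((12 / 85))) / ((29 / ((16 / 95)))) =-5424780883 / 1224079560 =-4.43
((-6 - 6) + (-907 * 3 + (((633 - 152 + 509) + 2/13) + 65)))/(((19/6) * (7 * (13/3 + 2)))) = -2952/247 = -11.95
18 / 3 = 6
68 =68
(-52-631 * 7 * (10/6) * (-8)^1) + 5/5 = 176527/3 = 58842.33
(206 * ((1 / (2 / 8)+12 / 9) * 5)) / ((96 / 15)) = 2575 / 3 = 858.33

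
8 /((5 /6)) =48 /5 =9.60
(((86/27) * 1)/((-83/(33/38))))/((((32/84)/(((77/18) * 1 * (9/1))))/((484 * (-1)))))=30848587/18924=1630.13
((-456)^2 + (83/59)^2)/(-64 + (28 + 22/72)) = -5211591156/894617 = -5825.50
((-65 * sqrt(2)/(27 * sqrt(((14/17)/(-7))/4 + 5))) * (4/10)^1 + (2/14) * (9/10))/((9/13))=13/70 - 52 * sqrt(17)/243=-0.70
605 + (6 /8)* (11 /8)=606.03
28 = 28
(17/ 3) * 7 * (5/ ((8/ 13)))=7735/ 24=322.29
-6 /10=-3 /5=-0.60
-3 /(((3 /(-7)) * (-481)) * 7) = -1 /481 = -0.00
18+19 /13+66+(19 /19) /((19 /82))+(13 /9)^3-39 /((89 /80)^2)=87402196714 /1426279023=61.28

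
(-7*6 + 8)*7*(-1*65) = 15470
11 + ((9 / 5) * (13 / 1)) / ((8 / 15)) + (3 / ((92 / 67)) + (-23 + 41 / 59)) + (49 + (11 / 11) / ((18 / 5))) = 8210309 / 97704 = 84.03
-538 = -538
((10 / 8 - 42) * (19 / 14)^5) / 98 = -403604137 / 210827008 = -1.91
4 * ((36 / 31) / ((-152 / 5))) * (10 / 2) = -450 / 589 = -0.76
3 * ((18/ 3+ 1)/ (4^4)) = 21/ 256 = 0.08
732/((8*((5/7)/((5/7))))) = 183/2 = 91.50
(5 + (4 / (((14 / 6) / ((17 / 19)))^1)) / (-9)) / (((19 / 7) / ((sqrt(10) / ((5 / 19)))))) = 1927*sqrt(10) / 285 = 21.38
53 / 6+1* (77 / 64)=1927 / 192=10.04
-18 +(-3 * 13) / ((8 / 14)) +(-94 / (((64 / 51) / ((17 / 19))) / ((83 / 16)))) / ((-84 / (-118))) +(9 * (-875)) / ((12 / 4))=-435766511 / 136192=-3199.65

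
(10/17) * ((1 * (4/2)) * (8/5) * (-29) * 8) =-7424/17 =-436.71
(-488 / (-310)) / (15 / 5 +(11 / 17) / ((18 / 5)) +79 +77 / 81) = 671976 / 35485855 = 0.02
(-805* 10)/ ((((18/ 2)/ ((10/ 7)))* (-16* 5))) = 575/ 36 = 15.97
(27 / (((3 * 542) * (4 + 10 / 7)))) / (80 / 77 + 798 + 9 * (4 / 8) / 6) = 4851 / 1268378915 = 0.00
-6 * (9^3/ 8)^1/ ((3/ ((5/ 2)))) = -3645/ 8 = -455.62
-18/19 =-0.95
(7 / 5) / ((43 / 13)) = 91 / 215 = 0.42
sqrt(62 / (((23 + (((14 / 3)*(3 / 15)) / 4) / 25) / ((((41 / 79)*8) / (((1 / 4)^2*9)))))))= 80*sqrt(51982743390) / 4089909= 4.46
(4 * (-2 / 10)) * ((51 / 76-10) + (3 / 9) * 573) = -13807 / 95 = -145.34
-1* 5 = -5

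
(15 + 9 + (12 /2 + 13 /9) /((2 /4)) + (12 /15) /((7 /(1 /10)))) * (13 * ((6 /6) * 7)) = 3539.93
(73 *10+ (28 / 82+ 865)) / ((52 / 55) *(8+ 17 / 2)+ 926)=327045 / 193028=1.69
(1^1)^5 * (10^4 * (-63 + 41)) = -220000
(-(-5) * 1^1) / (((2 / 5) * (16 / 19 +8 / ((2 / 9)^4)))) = 0.00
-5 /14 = -0.36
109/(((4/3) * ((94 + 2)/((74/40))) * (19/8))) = 4033/6080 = 0.66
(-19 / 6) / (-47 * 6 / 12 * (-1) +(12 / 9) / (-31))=-589 / 4363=-0.13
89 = 89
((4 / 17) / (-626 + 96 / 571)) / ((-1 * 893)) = 1142 / 2712465175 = 0.00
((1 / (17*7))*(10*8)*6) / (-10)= -48 / 119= -0.40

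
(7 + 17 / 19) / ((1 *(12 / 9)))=225 / 38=5.92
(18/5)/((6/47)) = 141/5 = 28.20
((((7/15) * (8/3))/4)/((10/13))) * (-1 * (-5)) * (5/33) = 91/297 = 0.31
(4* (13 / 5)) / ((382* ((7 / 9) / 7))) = 234 / 955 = 0.25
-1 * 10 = -10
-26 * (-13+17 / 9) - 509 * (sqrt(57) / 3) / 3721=288.54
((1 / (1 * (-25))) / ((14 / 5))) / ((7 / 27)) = -27 / 490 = -0.06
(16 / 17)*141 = 2256 / 17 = 132.71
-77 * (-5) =385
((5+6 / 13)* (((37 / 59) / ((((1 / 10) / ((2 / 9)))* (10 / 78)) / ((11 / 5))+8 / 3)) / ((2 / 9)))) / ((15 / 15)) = 1560438 / 272639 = 5.72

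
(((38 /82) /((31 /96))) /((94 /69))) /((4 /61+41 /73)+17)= 140109192 /2344498039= 0.06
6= 6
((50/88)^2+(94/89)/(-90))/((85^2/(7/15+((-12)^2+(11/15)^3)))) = 53604831659/8594029125000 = 0.01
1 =1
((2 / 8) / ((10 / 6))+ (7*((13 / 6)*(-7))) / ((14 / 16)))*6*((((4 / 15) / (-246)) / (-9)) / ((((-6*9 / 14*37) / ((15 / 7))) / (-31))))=-225401 / 5529465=-0.04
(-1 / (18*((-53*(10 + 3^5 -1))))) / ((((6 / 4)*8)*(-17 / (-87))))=29 / 16347744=0.00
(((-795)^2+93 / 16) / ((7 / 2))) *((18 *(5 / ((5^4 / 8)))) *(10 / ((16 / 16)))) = 364049748 / 175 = 2080284.27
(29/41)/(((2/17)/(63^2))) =1956717/82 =23862.40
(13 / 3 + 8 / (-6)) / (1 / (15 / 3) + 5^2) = 5 / 42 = 0.12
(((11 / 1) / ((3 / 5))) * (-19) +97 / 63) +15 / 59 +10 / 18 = -428674 / 1239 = -345.98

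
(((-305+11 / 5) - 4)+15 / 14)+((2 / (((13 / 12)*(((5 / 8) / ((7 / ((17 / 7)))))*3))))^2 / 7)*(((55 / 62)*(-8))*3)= -6999788083 / 21196994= -330.23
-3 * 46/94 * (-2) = 138/47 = 2.94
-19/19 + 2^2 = 3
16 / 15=1.07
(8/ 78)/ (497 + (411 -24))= 1/ 8619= 0.00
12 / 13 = 0.92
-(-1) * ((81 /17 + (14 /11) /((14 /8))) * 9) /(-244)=-9243 /45628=-0.20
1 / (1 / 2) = 2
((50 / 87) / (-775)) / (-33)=2 / 89001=0.00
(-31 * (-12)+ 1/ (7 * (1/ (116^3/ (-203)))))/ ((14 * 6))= -8899/ 1029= -8.65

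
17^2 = 289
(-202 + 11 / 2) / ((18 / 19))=-2489 / 12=-207.42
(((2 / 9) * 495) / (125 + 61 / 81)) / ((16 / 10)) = 2025 / 3704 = 0.55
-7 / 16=-0.44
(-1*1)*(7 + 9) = -16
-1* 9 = -9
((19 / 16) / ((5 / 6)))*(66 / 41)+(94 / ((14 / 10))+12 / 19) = 7641653 / 109060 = 70.07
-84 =-84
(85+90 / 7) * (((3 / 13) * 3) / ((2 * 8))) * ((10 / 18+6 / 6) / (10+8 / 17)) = 11645 / 18512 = 0.63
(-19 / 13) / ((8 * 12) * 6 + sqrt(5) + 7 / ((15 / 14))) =-131070 / 52240513 + 225 * sqrt(5) / 52240513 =-0.00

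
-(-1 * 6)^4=-1296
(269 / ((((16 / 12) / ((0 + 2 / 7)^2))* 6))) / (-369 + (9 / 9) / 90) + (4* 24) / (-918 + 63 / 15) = -0.11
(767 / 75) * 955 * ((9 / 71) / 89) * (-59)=-25929969 / 31595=-820.70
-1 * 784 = -784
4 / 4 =1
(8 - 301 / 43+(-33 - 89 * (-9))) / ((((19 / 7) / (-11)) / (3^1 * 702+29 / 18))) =-2246363581 / 342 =-6568314.56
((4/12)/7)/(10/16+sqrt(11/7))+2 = 64 * sqrt(77)/11109+3134/1587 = 2.03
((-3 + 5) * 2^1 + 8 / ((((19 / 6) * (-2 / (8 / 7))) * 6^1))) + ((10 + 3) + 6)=22.76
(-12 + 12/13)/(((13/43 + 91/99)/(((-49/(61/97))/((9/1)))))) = 20233521/257725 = 78.51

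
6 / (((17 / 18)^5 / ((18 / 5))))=204073344 / 7099285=28.75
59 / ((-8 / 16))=-118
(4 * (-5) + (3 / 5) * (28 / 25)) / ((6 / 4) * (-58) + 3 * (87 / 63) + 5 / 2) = 33824 / 140625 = 0.24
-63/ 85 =-0.74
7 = 7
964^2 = 929296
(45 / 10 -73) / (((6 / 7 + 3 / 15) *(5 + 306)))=-4795 / 23014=-0.21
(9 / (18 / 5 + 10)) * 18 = 405 / 34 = 11.91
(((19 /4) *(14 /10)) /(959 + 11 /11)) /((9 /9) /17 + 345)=323 /16089600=0.00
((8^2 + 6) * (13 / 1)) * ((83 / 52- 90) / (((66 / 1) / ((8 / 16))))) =-160895 / 264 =-609.45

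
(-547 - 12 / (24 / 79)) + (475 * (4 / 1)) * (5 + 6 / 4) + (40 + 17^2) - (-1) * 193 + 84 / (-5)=122687 / 10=12268.70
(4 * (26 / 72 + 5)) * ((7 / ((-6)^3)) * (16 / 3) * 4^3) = -237.21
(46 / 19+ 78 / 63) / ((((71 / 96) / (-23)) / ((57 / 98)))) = -1611840 / 24353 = -66.19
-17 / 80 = -0.21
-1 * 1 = -1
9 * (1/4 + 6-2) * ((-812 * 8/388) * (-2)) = 124236/97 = 1280.78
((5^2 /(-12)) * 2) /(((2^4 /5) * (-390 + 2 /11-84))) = 1375 /500352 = 0.00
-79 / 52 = -1.52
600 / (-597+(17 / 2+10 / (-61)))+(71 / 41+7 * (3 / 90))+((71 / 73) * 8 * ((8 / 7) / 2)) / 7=166513281691 / 105324657690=1.58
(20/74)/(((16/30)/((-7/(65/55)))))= -5775/1924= -3.00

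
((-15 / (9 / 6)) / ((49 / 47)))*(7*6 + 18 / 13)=-265080 / 637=-416.14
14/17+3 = 65/17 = 3.82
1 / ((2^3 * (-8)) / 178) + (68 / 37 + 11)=11907 / 1184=10.06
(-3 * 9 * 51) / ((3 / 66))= -30294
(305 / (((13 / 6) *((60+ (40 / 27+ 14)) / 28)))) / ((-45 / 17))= -261324 / 13247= -19.73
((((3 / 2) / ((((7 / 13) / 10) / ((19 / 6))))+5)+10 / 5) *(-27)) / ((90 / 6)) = -11997 / 70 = -171.39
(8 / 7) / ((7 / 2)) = 16 / 49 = 0.33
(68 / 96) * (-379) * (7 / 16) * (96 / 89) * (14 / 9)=-315707 / 1602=-197.07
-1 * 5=-5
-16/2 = -8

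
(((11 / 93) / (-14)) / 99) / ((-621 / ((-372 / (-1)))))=2 / 39123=0.00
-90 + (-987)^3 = -961504893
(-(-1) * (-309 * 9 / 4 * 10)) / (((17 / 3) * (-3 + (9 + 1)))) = -175.27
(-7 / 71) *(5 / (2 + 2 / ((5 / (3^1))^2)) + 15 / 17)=-1295 / 4828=-0.27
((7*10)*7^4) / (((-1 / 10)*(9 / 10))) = -16807000 / 9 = -1867444.44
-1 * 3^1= -3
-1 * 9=-9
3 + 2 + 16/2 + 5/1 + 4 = 22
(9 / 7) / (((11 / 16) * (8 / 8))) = 1.87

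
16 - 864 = -848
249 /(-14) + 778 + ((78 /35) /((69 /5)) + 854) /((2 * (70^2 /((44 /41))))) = 2459208049 /3234490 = 760.31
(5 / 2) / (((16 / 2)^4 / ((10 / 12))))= 25 / 49152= 0.00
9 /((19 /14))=126 /19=6.63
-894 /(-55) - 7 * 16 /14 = 454 /55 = 8.25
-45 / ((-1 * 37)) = 45 / 37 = 1.22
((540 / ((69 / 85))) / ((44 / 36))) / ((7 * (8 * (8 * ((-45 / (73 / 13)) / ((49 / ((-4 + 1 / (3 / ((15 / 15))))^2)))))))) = -3518235 / 6367504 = -0.55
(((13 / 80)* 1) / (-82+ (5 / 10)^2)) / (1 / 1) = -0.00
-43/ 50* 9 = -387/ 50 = -7.74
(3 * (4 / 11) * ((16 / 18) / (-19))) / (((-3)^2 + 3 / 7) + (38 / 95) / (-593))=-0.01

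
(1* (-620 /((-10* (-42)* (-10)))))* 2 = 31 /105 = 0.30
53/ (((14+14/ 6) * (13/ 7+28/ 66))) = 5247/ 3689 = 1.42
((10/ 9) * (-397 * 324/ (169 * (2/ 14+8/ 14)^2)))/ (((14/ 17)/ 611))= -79935156/ 65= -1229771.63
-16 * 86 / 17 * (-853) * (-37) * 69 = -176266328.47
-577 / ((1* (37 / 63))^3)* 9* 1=-1298494071 / 50653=-25635.09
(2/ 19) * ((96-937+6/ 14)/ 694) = -5884/ 46151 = -0.13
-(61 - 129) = 68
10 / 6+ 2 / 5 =31 / 15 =2.07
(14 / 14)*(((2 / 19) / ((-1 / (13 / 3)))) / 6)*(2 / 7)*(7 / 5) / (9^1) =-0.00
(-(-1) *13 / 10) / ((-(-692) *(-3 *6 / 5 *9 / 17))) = -221 / 224208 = -0.00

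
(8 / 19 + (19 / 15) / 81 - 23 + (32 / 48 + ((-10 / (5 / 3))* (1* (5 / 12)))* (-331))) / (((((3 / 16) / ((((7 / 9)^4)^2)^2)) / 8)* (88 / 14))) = 12585634628383368892144 / 128330913178934248455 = 98.07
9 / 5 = 1.80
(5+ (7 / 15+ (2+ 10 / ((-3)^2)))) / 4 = 193 / 90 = 2.14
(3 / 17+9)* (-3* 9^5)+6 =-27634830 / 17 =-1625578.24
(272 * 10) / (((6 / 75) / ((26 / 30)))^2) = 2873000 / 9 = 319222.22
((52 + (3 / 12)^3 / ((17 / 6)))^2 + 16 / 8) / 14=193.33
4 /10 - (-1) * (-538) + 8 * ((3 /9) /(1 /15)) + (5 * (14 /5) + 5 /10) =-4831 /10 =-483.10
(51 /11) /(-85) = -3 /55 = -0.05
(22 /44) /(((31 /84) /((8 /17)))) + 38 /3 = 21034 /1581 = 13.30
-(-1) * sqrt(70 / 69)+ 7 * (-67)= -469+ sqrt(4830) / 69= -467.99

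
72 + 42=114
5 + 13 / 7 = 48 / 7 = 6.86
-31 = -31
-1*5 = -5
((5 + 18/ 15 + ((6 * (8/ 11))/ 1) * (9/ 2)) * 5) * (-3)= -4263/ 11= -387.55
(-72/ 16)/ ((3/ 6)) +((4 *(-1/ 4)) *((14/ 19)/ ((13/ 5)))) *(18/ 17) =-9.30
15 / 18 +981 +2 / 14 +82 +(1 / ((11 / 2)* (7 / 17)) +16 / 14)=70327 / 66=1065.56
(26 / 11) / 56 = 13 / 308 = 0.04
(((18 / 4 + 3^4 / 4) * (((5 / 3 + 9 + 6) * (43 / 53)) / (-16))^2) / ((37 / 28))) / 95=17796625 / 126382528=0.14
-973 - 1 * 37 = -1010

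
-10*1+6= -4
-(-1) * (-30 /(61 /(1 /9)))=-10 /183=-0.05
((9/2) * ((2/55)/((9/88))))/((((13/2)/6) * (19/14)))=1344/1235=1.09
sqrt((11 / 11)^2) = 1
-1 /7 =-0.14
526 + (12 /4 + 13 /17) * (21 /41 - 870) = -112642 /41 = -2747.37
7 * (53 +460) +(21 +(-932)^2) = 872236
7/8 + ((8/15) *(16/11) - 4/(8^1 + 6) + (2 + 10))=123493/9240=13.37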